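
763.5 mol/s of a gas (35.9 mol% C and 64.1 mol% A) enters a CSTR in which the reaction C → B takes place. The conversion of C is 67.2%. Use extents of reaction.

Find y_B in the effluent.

C reacted = 0.672 × 274.1 = 184.2 mol/s; ν_C = −1, so ξ = 184.2/1 = 184.2 mol/s.
Outlet amounts (n = n₀ + ν ξ):
  C: 274.1 − 1(184.2) = 89.9
  B: 0 + 1(184.2) = 184.2
  A: 489.4 (inert)
Total out = 763.5 mol/s; y_B = 184.2 / 763.5 = 0.2412.

0.241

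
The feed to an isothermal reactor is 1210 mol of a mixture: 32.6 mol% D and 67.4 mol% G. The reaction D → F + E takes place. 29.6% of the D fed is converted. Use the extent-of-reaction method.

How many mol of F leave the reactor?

D reacted = 0.296 × 394.5 = 116.8 mol; ν_D = −1, so ξ = 116.8/1 = 116.8 mol.
Outlet amounts (n = n₀ + ν ξ):
  D: 394.5 − 1(116.8) = 277.7
  F: 0 + 1(116.8) = 116.8
  E: 0 + 1(116.8) = 116.8
  G: 815.5 (inert)

117 mol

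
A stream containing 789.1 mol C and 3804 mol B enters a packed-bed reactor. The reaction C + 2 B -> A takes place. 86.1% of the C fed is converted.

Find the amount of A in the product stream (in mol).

679 mol

C reacted = 0.861 × 789.1 = 679.4 mol; ν_C = −1, so ξ = 679.4/1 = 679.4 mol.
Outlet amounts (n = n₀ + ν ξ):
  C: 789.1 − 1(679.4) = 109.7
  B: 3804 − 2(679.4) = 2445
  A: 0 + 1(679.4) = 679.4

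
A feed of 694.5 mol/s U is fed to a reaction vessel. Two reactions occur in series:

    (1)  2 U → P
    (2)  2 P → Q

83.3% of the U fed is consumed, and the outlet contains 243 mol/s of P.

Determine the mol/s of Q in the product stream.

23.1 mol/s

Conversion of U: U consumed = 2ξ₁ = 0.833 × 694.5 → ξ₁ = 289.3 mol/s.
P balance: n_P = 0 + 1ξ₁ − 2ξ₂ = 243 → ξ₂ = (1·289.3 − 243)/2 = 23.13 mol/s.
Outlet amounts (n = n₀ + Σ ν·ξ):
  U: 694.5 − 2(289.3) = 116
  P: 0 + 1(289.3) − 2(23.13) = 243
  Q: 0 + 1(23.13) = 23.13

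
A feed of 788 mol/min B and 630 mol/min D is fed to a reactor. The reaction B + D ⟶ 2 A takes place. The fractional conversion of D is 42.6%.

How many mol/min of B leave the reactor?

D reacted = 0.426 × 630 = 268.4 mol/min; ν_D = −1, so ξ = 268.4/1 = 268.4 mol/min.
Outlet amounts (n = n₀ + ν ξ):
  B: 788 − 1(268.4) = 519.6
  D: 630 − 1(268.4) = 361.6
  A: 0 + 2(268.4) = 536.8

520 mol/min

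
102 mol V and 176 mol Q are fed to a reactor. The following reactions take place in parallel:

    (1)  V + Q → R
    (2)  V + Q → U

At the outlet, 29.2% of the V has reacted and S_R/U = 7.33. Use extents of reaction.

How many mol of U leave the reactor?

3.58 mol

Conversion of V: V consumed = 0.292 × 102 = 29.78 mol = 1ξ₁ + 1ξ₂.
Selectivity: 1ξ₁ / (1ξ₂) = 7.33 → ξ₁ = 7.33 ξ₂.
Substitute: (1·7.33 + 1) ξ₂ = 29.78 → ξ₂ = 3.576 mol, ξ₁ = 26.21 mol.
Outlet amounts (n = n₀ + Σ ν·ξ):
  V: 102 − 1(26.21) − 1(3.576) = 72.22
  Q: 176 − 1(26.21) − 1(3.576) = 146.2
  R: 0 + 1(26.21) = 26.21
  U: 0 + 1(3.576) = 3.576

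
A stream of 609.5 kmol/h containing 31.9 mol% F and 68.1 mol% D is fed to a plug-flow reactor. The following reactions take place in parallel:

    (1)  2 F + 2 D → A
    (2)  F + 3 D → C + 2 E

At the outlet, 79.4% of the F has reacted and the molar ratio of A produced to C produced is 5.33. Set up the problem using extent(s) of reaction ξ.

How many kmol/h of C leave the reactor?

13.2 kmol/h

Conversion of F: F consumed = 0.794 × 194.4 = 154.4 kmol/h = 2ξ₁ + 1ξ₂.
Selectivity: 1ξ₁ / (1ξ₂) = 5.33 → ξ₁ = 5.33 ξ₂.
Substitute: (2·5.33 + 1) ξ₂ = 154.4 → ξ₂ = 13.24 kmol/h, ξ₁ = 70.57 kmol/h.
Outlet amounts (n = n₀ + Σ ν·ξ):
  F: 194.4 − 2(70.57) − 1(13.24) = 40.05
  D: 415.1 − 2(70.57) − 3(13.24) = 234.2
  A: 0 + 1(70.57) = 70.57
  C: 0 + 1(13.24) = 13.24
  E: 0 + 2(13.24) = 26.48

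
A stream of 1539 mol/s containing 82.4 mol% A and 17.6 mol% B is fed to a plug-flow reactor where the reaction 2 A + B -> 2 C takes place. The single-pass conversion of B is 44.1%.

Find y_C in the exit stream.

0.168

B reacted = 0.441 × 270.9 = 119.5 mol/s; ν_B = −1, so ξ = 119.5/1 = 119.5 mol/s.
Outlet amounts (n = n₀ + ν ξ):
  A: 1268 − 2(119.5) = 1029
  B: 270.9 − 1(119.5) = 151.4
  C: 0 + 2(119.5) = 238.9
Total out = 1420 mol/s; y_C = 238.9 / 1420 = 0.1683.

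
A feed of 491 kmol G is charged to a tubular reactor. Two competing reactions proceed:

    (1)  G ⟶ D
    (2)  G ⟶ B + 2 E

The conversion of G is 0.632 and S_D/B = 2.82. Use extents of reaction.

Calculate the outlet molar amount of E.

Conversion of G: G consumed = 0.632 × 491 = 310.3 kmol = 1ξ₁ + 1ξ₂.
Selectivity: 1ξ₁ / (1ξ₂) = 2.82 → ξ₁ = 2.82 ξ₂.
Substitute: (1·2.82 + 1) ξ₂ = 310.3 → ξ₂ = 81.23 kmol, ξ₁ = 229.1 kmol.
Outlet amounts (n = n₀ + Σ ν·ξ):
  G: 491 − 1(229.1) − 1(81.23) = 180.7
  D: 0 + 1(229.1) = 229.1
  B: 0 + 1(81.23) = 81.23
  E: 0 + 2(81.23) = 162.5

162 kmol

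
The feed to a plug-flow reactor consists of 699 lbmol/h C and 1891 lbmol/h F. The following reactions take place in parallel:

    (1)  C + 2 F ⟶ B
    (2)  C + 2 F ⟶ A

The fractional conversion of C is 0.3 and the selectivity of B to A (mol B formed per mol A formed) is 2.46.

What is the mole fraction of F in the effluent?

Conversion of C: C consumed = 0.3 × 699 = 209.7 lbmol/h = 1ξ₁ + 1ξ₂.
Selectivity: 1ξ₁ / (1ξ₂) = 2.46 → ξ₁ = 2.46 ξ₂.
Substitute: (1·2.46 + 1) ξ₂ = 209.7 → ξ₂ = 60.61 lbmol/h, ξ₁ = 149.1 lbmol/h.
Outlet amounts (n = n₀ + Σ ν·ξ):
  C: 699 − 1(149.1) − 1(60.61) = 489.3
  F: 1891 − 2(149.1) − 2(60.61) = 1472
  B: 0 + 1(149.1) = 149.1
  A: 0 + 1(60.61) = 60.61
Total out = 2171 lbmol/h; y_F = 1472 / 2171 = 0.678.

0.678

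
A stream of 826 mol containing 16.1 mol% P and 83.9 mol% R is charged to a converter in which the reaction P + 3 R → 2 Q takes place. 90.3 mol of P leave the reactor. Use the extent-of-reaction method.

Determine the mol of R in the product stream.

565 mol

For P: n = n₀ − 1ξ → 90.3 = 133 − 1ξ, giving ξ = 42.69 mol.
Outlet amounts (n = n₀ + ν ξ):
  P: 133 − 1(42.69) = 90.3
  R: 693 − 3(42.69) = 565
  Q: 0 + 2(42.69) = 85.37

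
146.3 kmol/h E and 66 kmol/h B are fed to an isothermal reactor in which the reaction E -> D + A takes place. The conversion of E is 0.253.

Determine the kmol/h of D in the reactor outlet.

E reacted = 0.253 × 146.3 = 37.01 kmol/h; ν_E = −1, so ξ = 37.01/1 = 37.01 kmol/h.
Outlet amounts (n = n₀ + ν ξ):
  E: 146.3 − 1(37.01) = 109.3
  D: 0 + 1(37.01) = 37.01
  A: 0 + 1(37.01) = 37.01
  B: 66 (inert)

37 kmol/h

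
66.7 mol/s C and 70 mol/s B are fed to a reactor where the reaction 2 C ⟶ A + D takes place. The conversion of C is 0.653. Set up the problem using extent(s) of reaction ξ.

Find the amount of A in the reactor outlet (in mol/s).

21.8 mol/s

C reacted = 0.653 × 66.7 = 43.56 mol/s; ν_C = −2, so ξ = 43.56/2 = 21.78 mol/s.
Outlet amounts (n = n₀ + ν ξ):
  C: 66.7 − 2(21.78) = 23.14
  A: 0 + 1(21.78) = 21.78
  D: 0 + 1(21.78) = 21.78
  B: 70 (inert)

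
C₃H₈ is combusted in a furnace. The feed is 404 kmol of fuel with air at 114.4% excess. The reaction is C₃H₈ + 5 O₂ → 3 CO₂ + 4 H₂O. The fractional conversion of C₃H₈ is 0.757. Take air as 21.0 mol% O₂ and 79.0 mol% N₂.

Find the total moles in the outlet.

21300 kmol

Stoichiometric O₂ = 5 × 404 = 2020 kmol; O₂ fed = 2020 × 2.144 = 4331 kmol.
N₂ fed = 4331 × 79/21 = 16290 kmol.
Fuel reacted = 0.757 × 404 → ξ = 305.8 kmol.
Outlet (n = n₀ + ν ξ):
  C₃H₈: 404 − 1(305.8) = 98.17
  O₂: 4331 − 5(305.8) = 2802
  N₂: 16290 (inert)
  CO₂: 0 + 3(305.8) = 917.5
  H₂O: 0 + 4(305.8) = 1223
Total out = 98.17 + 2802 + 16290 + 917.5 + 1223 = 21330 kmol.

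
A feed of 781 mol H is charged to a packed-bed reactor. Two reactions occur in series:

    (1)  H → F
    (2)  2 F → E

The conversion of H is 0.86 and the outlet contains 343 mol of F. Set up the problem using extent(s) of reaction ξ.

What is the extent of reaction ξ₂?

Conversion of H: H consumed = 1ξ₁ = 0.86 × 781 → ξ₁ = 671.7 mol.
F balance: n_F = 0 + 1ξ₁ − 2ξ₂ = 343 → ξ₂ = (1·671.7 − 343)/2 = 164.3 mol.
Outlet amounts (n = n₀ + Σ ν·ξ):
  H: 781 − 1(671.7) = 109.3
  F: 0 + 1(671.7) − 2(164.3) = 343
  E: 0 + 1(164.3) = 164.3

ξ₂ = 164 mol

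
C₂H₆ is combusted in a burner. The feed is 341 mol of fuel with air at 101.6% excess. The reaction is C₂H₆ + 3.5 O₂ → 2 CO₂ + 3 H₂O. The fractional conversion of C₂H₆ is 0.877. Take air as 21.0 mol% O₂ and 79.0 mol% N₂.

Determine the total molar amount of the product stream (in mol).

11900 mol

Stoichiometric O₂ = 3.5 × 341 = 1194 mol; O₂ fed = 1194 × 2.016 = 2406 mol.
N₂ fed = 2406 × 79/21 = 9052 mol.
Fuel reacted = 0.877 × 341 → ξ = 299.1 mol.
Outlet (n = n₀ + ν ξ):
  C₂H₆: 341 − 1(299.1) = 41.94
  O₂: 2406 − 3.5(299.1) = 1359
  N₂: 9052 (inert)
  CO₂: 0 + 2(299.1) = 598.1
  H₂O: 0 + 3(299.1) = 897.2
Total out = 41.94 + 1359 + 9052 + 598.1 + 897.2 = 11950 mol.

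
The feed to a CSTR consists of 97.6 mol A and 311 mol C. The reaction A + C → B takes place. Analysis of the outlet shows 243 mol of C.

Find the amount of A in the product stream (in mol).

29.6 mol

For C: n = n₀ − 1ξ → 243 = 311 − 1ξ, giving ξ = 68 mol.
Outlet amounts (n = n₀ + ν ξ):
  A: 97.6 − 1(68) = 29.6
  C: 311 − 1(68) = 243
  B: 0 + 1(68) = 68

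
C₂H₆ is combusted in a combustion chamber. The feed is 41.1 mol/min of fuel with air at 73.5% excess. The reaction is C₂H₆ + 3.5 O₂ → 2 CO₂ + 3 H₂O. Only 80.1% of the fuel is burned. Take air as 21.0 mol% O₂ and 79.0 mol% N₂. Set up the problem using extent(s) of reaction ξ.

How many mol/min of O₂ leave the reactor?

134 mol/min

Stoichiometric O₂ = 3.5 × 41.1 = 143.8 mol/min; O₂ fed = 143.8 × 1.735 = 249.6 mol/min.
N₂ fed = 249.6 × 79/21 = 938.9 mol/min.
Fuel reacted = 0.801 × 41.1 → ξ = 32.92 mol/min.
Outlet (n = n₀ + ν ξ):
  C₂H₆: 41.1 − 1(32.92) = 8.179
  O₂: 249.6 − 3.5(32.92) = 134.4
  N₂: 938.9 (inert)
  CO₂: 0 + 2(32.92) = 65.84
  H₂O: 0 + 3(32.92) = 98.76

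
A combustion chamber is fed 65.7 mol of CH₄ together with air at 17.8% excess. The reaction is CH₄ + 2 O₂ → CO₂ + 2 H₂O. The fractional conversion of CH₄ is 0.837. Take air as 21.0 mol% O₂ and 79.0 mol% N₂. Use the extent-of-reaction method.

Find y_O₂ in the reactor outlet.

0.0558

Stoichiometric O₂ = 2 × 65.7 = 131.4 mol; O₂ fed = 131.4 × 1.178 = 154.8 mol.
N₂ fed = 154.8 × 79/21 = 582.3 mol.
Fuel reacted = 0.837 × 65.7 → ξ = 54.99 mol.
Outlet (n = n₀ + ν ξ):
  CH₄: 65.7 − 1(54.99) = 10.71
  O₂: 154.8 − 2(54.99) = 44.81
  N₂: 582.3 (inert)
  CO₂: 0 + 1(54.99) = 54.99
  H₂O: 0 + 2(54.99) = 110
Total out = 802.8 mol; y_O₂ = 44.81 / 802.8 = 0.05581.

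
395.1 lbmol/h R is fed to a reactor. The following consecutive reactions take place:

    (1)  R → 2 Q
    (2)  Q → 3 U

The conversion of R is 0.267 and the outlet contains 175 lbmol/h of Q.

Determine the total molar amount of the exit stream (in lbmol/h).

573 lbmol/h

Conversion of R: R consumed = 1ξ₁ = 0.267 × 395.1 → ξ₁ = 105.5 lbmol/h.
Q balance: n_Q = 0 + 2ξ₁ − 1ξ₂ = 175 → ξ₂ = (2·105.5 − 175)/1 = 35.98 lbmol/h.
Outlet amounts (n = n₀ + Σ ν·ξ):
  R: 395.1 − 1(105.5) = 289.6
  Q: 0 + 2(105.5) − 1(35.98) = 175
  U: 0 + 3(35.98) = 108
Total out = 289.6 + 175 + 108 = 572.6 lbmol/h.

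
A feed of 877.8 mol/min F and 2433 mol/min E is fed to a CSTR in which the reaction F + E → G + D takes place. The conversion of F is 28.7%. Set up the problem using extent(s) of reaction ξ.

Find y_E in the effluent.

0.659

F reacted = 0.287 × 877.8 = 251.9 mol/min; ν_F = −1, so ξ = 251.9/1 = 251.9 mol/min.
Outlet amounts (n = n₀ + ν ξ):
  F: 877.8 − 1(251.9) = 625.9
  E: 2433 − 1(251.9) = 2181
  G: 0 + 1(251.9) = 251.9
  D: 0 + 1(251.9) = 251.9
Total out = 3311 mol/min; y_E = 2181 / 3311 = 0.6588.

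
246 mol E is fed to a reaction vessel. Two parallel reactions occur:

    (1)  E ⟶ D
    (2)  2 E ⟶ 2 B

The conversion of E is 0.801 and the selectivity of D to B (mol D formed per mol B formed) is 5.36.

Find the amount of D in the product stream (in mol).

Conversion of E: E consumed = 0.801 × 246 = 197 mol = 1ξ₁ + 2ξ₂.
Selectivity: 1ξ₁ / (2ξ₂) = 5.36 → ξ₁ = 10.72 ξ₂.
Substitute: (1·10.72 + 2) ξ₂ = 197 → ξ₂ = 15.49 mol, ξ₁ = 166.1 mol.
Outlet amounts (n = n₀ + Σ ν·ξ):
  E: 246 − 1(166.1) − 2(15.49) = 48.95
  D: 0 + 1(166.1) = 166.1
  B: 0 + 2(15.49) = 30.98

166 mol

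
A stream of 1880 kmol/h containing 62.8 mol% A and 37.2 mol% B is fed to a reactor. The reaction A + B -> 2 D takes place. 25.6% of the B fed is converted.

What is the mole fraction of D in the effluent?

B reacted = 0.256 × 699.4 = 179 kmol/h; ν_B = −1, so ξ = 179/1 = 179 kmol/h.
Outlet amounts (n = n₀ + ν ξ):
  A: 1181 − 1(179) = 1002
  B: 699.4 − 1(179) = 520.3
  D: 0 + 2(179) = 358.1
Total out = 1880 kmol/h; y_D = 358.1 / 1880 = 0.1905.

0.19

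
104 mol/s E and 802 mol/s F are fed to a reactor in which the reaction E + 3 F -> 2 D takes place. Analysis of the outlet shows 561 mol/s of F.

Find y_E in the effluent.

0.0318

For F: n = n₀ − 3ξ → 561 = 802 − 3ξ, giving ξ = 80.33 mol/s.
Outlet amounts (n = n₀ + ν ξ):
  E: 104 − 1(80.33) = 23.67
  F: 802 − 3(80.33) = 561
  D: 0 + 2(80.33) = 160.7
Total out = 745.3 mol/s; y_E = 23.67 / 745.3 = 0.03175.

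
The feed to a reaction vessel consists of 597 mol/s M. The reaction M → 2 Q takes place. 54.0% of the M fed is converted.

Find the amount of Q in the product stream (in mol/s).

M reacted = 0.54 × 597 = 322.4 mol/s; ν_M = −1, so ξ = 322.4/1 = 322.4 mol/s.
Outlet amounts (n = n₀ + ν ξ):
  M: 597 − 1(322.4) = 274.6
  Q: 0 + 2(322.4) = 644.8

645 mol/s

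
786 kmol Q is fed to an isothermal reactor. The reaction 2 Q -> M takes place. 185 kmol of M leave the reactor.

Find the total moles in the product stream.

601 kmol

For M: n = n₀ + 1ξ → 185 = 0 + 1ξ, giving ξ = 185 kmol.
Outlet amounts (n = n₀ + ν ξ):
  Q: 786 − 2(185) = 416
  M: 0 + 1(185) = 185
Total out = 416 + 185 = 601 kmol.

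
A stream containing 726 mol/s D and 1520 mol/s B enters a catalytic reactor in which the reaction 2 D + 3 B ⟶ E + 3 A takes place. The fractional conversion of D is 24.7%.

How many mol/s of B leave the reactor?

1250 mol/s

D reacted = 0.247 × 726 = 179.3 mol/s; ν_D = −2, so ξ = 179.3/2 = 89.66 mol/s.
Outlet amounts (n = n₀ + ν ξ):
  D: 726 − 2(89.66) = 546.7
  B: 1520 − 3(89.66) = 1251
  E: 0 + 1(89.66) = 89.66
  A: 0 + 3(89.66) = 269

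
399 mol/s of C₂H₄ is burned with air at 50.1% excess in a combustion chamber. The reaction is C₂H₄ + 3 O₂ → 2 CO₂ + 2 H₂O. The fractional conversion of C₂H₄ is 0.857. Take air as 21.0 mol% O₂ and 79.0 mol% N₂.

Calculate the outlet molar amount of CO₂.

684 mol/s

Stoichiometric O₂ = 3 × 399 = 1197 mol/s; O₂ fed = 1197 × 1.501 = 1797 mol/s.
N₂ fed = 1797 × 79/21 = 6759 mol/s.
Fuel reacted = 0.857 × 399 → ξ = 341.9 mol/s.
Outlet (n = n₀ + ν ξ):
  C₂H₄: 399 − 1(341.9) = 57.06
  O₂: 1797 − 3(341.9) = 770.9
  N₂: 6759 (inert)
  CO₂: 0 + 2(341.9) = 683.9
  H₂O: 0 + 2(341.9) = 683.9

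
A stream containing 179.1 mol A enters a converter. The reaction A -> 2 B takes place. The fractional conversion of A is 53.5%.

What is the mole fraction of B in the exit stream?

A reacted = 0.535 × 179.1 = 95.82 mol; ν_A = −1, so ξ = 95.82/1 = 95.82 mol.
Outlet amounts (n = n₀ + ν ξ):
  A: 179.1 − 1(95.82) = 83.28
  B: 0 + 2(95.82) = 191.6
Total out = 274.9 mol; y_B = 191.6 / 274.9 = 0.6971.

0.697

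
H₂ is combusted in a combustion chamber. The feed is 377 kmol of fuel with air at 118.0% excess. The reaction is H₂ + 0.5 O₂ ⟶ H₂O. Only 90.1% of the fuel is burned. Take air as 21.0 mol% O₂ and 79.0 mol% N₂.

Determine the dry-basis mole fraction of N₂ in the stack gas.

0.847

Stoichiometric O₂ = 0.5 × 377 = 188.5 kmol; O₂ fed = 188.5 × 2.180 = 410.9 kmol.
N₂ fed = 410.9 × 79/21 = 1546 kmol.
Fuel reacted = 0.901 × 377 → ξ = 339.7 kmol.
Outlet (n = n₀ + ν ξ):
  H₂: 377 − 1(339.7) = 37.32
  O₂: 410.9 − 0.5(339.7) = 241.1
  N₂: 1546 (inert)
  H₂O: 0 + 1(339.7) = 339.7
Dry total = 1824 kmol; y_N₂ (dry) = 1546 / 1824 = 0.8474.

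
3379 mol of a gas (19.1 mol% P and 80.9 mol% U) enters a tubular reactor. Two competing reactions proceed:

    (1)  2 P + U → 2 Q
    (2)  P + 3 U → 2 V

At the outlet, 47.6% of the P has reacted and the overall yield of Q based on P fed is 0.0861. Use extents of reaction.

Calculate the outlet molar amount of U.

1950 mol

Yield of Q: 2ξ₁ / 645.4 = 0.0861 → ξ₁ = 27.78 mol.
Conversion of P: 2ξ₁ + 1ξ₂ = 0.476 × 645.4 = 307.2 → ξ₂ = 251.6 mol.
Outlet amounts (n = n₀ + Σ ν·ξ):
  P: 645.4 − 2(27.78) − 1(251.6) = 338.2
  U: 2734 − 1(27.78) − 3(251.6) = 1951
  Q: 0 + 2(27.78) = 55.57
  V: 0 + 2(251.6) = 503.3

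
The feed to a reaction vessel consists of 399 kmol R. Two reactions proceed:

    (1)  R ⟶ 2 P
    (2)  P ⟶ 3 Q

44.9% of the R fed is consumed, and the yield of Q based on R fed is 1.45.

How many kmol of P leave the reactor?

Conversion of R: R consumed = 1ξ₁ = 0.449 × 399 → ξ₁ = 179.2 kmol.
Yield of Q: 3ξ₂ / 399 = 1.45 → ξ₂ = 192.8 kmol.
Outlet amounts (n = n₀ + Σ ν·ξ):
  R: 399 − 1(179.2) = 219.8
  P: 0 + 2(179.2) − 1(192.8) = 165.5
  Q: 0 + 3(192.8) = 578.5

165 kmol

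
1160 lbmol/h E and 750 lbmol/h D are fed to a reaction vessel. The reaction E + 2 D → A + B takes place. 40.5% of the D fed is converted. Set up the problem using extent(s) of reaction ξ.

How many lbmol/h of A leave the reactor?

152 lbmol/h

D reacted = 0.405 × 750 = 303.8 lbmol/h; ν_D = −2, so ξ = 303.8/2 = 151.9 lbmol/h.
Outlet amounts (n = n₀ + ν ξ):
  E: 1160 − 1(151.9) = 1008
  D: 750 − 2(151.9) = 446.2
  A: 0 + 1(151.9) = 151.9
  B: 0 + 1(151.9) = 151.9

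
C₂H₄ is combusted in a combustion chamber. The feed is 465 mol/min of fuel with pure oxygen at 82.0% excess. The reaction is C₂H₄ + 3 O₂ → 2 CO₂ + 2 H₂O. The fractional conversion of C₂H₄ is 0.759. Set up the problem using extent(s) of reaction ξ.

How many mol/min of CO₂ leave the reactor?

Stoichiometric O₂ = 3 × 465 = 1395 mol/min; O₂ fed = 1395 × 1.820 = 2539 mol/min.
Fuel reacted = 0.759 × 465 → ξ = 352.9 mol/min.
Outlet (n = n₀ + ν ξ):
  C₂H₄: 465 − 1(352.9) = 112.1
  O₂: 2539 − 3(352.9) = 1480
  CO₂: 0 + 2(352.9) = 705.9
  H₂O: 0 + 2(352.9) = 705.9

706 mol/min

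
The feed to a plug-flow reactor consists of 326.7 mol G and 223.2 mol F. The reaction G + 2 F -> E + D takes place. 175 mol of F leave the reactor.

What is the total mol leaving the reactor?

For F: n = n₀ − 2ξ → 175 = 223.2 − 2ξ, giving ξ = 24.1 mol.
Outlet amounts (n = n₀ + ν ξ):
  G: 326.7 − 1(24.1) = 302.6
  F: 223.2 − 2(24.1) = 175
  E: 0 + 1(24.1) = 24.1
  D: 0 + 1(24.1) = 24.1
Total out = 302.6 + 175 + 24.1 + 24.1 = 525.8 mol.

526 mol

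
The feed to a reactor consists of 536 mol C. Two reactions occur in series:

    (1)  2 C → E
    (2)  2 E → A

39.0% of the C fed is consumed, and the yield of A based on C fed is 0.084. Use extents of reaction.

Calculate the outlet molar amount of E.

Conversion of C: C consumed = 2ξ₁ = 0.39 × 536 → ξ₁ = 104.5 mol.
Yield of A: 1ξ₂ / 536 = 0.084 → ξ₂ = 45.02 mol.
Outlet amounts (n = n₀ + Σ ν·ξ):
  C: 536 − 2(104.5) = 327
  E: 0 + 1(104.5) − 2(45.02) = 14.47
  A: 0 + 1(45.02) = 45.02

14.5 mol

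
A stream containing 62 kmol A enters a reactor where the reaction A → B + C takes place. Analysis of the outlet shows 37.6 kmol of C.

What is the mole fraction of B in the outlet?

0.378

For C: n = n₀ + 1ξ → 37.6 = 0 + 1ξ, giving ξ = 37.6 kmol.
Outlet amounts (n = n₀ + ν ξ):
  A: 62 − 1(37.6) = 24.4
  B: 0 + 1(37.6) = 37.6
  C: 0 + 1(37.6) = 37.6
Total out = 99.6 kmol; y_B = 37.6 / 99.6 = 0.3775.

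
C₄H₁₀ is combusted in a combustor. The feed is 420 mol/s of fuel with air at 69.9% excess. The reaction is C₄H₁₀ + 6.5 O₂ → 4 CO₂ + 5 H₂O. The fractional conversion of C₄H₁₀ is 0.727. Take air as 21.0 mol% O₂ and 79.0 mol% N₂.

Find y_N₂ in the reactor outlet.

0.76

Stoichiometric O₂ = 6.5 × 420 = 2730 mol/s; O₂ fed = 2730 × 1.699 = 4638 mol/s.
N₂ fed = 4638 × 79/21 = 17450 mol/s.
Fuel reacted = 0.727 × 420 → ξ = 305.3 mol/s.
Outlet (n = n₀ + ν ξ):
  C₄H₁₀: 420 − 1(305.3) = 114.7
  O₂: 4638 − 6.5(305.3) = 2654
  N₂: 17450 (inert)
  CO₂: 0 + 4(305.3) = 1221
  H₂O: 0 + 5(305.3) = 1527
Total out = 22970 mol/s; y_N₂ = 17450 / 22970 = 0.7598.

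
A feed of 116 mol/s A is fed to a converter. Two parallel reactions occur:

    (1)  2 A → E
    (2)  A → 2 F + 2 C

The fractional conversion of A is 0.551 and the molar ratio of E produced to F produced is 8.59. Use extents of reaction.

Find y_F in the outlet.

0.04

Conversion of A: A consumed = 0.551 × 116 = 63.92 mol/s = 2ξ₁ + 1ξ₂.
Selectivity: 1ξ₁ / (2ξ₂) = 8.59 → ξ₁ = 17.18 ξ₂.
Substitute: (2·17.18 + 1) ξ₂ = 63.92 → ξ₂ = 1.808 mol/s, ξ₁ = 31.05 mol/s.
Outlet amounts (n = n₀ + Σ ν·ξ):
  A: 116 − 2(31.05) − 1(1.808) = 52.08
  E: 0 + 1(31.05) = 31.05
  F: 0 + 2(1.808) = 3.615
  C: 0 + 2(1.808) = 3.615
Total out = 90.37 mol/s; y_F = 3.615 / 90.37 = 0.04.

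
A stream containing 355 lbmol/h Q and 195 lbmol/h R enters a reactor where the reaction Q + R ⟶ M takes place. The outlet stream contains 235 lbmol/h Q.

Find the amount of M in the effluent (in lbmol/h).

For Q: n = n₀ − 1ξ → 235 = 355 − 1ξ, giving ξ = 120 lbmol/h.
Outlet amounts (n = n₀ + ν ξ):
  Q: 355 − 1(120) = 235
  R: 195 − 1(120) = 75
  M: 0 + 1(120) = 120

120 lbmol/h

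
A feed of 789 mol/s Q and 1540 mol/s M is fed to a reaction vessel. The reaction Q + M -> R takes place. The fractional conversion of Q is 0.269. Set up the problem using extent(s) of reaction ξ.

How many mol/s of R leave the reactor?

212 mol/s

Q reacted = 0.269 × 789 = 212.2 mol/s; ν_Q = −1, so ξ = 212.2/1 = 212.2 mol/s.
Outlet amounts (n = n₀ + ν ξ):
  Q: 789 − 1(212.2) = 576.8
  M: 1540 − 1(212.2) = 1328
  R: 0 + 1(212.2) = 212.2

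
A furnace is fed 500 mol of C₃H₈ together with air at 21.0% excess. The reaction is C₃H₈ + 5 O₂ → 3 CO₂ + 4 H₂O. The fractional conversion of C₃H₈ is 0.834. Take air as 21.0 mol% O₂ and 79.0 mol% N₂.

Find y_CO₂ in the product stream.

Stoichiometric O₂ = 5 × 500 = 2500 mol; O₂ fed = 2500 × 1.210 = 3025 mol.
N₂ fed = 3025 × 79/21 = 11380 mol.
Fuel reacted = 0.834 × 500 → ξ = 417 mol.
Outlet (n = n₀ + ν ξ):
  C₃H₈: 500 − 1(417) = 83
  O₂: 3025 − 5(417) = 940
  N₂: 11380 (inert)
  CO₂: 0 + 3(417) = 1251
  H₂O: 0 + 4(417) = 1668
Total out = 15320 mol; y_CO₂ = 1251 / 15320 = 0.08165.

0.0816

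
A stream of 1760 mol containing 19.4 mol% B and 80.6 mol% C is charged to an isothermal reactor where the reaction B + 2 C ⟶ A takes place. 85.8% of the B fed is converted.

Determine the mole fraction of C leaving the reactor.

B reacted = 0.858 × 341.4 = 293 mol; ν_B = −1, so ξ = 293/1 = 293 mol.
Outlet amounts (n = n₀ + ν ξ):
  B: 341.4 − 1(293) = 48.48
  C: 1419 − 2(293) = 832.6
  A: 0 + 1(293) = 293
Total out = 1174 mol; y_C = 832.6 / 1174 = 0.7092.

0.709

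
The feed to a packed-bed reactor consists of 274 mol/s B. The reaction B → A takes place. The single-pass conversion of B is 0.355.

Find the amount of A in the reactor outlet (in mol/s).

B reacted = 0.355 × 274 = 97.27 mol/s; ν_B = −1, so ξ = 97.27/1 = 97.27 mol/s.
Outlet amounts (n = n₀ + ν ξ):
  B: 274 − 1(97.27) = 176.7
  A: 0 + 1(97.27) = 97.27

97.3 mol/s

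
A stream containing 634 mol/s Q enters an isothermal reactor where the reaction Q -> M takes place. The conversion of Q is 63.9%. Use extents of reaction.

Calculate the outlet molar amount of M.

Q reacted = 0.639 × 634 = 405.1 mol/s; ν_Q = −1, so ξ = 405.1/1 = 405.1 mol/s.
Outlet amounts (n = n₀ + ν ξ):
  Q: 634 − 1(405.1) = 228.9
  M: 0 + 1(405.1) = 405.1

405 mol/s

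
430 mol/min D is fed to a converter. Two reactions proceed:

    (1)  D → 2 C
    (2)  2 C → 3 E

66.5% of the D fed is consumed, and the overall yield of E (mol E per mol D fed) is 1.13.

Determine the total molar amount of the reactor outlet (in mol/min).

Conversion of D: D consumed = 1ξ₁ = 0.665 × 430 → ξ₁ = 285.9 mol/min.
Yield of E: 3ξ₂ / 430 = 1.13 → ξ₂ = 162 mol/min.
Outlet amounts (n = n₀ + Σ ν·ξ):
  D: 430 − 1(285.9) = 144.1
  C: 0 + 2(285.9) − 2(162) = 248
  E: 0 + 3(162) = 485.9
Total out = 144.1 + 248 + 485.9 = 877.9 mol/min.

878 mol/min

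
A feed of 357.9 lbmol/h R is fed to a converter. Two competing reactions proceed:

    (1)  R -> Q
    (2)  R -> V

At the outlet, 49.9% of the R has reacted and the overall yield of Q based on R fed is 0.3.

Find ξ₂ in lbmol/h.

Yield of Q: 1ξ₁ / 357.9 = 0.3 → ξ₁ = 107.4 lbmol/h.
Conversion of R: 1ξ₁ + 1ξ₂ = 0.499 × 357.9 = 178.6 → ξ₂ = 71.22 lbmol/h.
Outlet amounts (n = n₀ + Σ ν·ξ):
  R: 357.9 − 1(107.4) − 1(71.22) = 179.3
  Q: 0 + 1(107.4) = 107.4
  V: 0 + 1(71.22) = 71.22

ξ₂ = 71.2 lbmol/h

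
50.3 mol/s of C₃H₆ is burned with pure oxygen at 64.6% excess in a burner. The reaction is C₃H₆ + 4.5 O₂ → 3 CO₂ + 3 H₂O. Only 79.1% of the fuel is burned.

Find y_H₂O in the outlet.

Stoichiometric O₂ = 4.5 × 50.3 = 226.3 mol/s; O₂ fed = 226.3 × 1.646 = 372.6 mol/s.
Fuel reacted = 0.791 × 50.3 → ξ = 39.79 mol/s.
Outlet (n = n₀ + ν ξ):
  C₃H₆: 50.3 − 1(39.79) = 10.51
  O₂: 372.6 − 4.5(39.79) = 193.5
  CO₂: 0 + 3(39.79) = 119.4
  H₂O: 0 + 3(39.79) = 119.4
Total out = 442.8 mol/s; y_H₂O = 119.4 / 442.8 = 0.2696.

0.27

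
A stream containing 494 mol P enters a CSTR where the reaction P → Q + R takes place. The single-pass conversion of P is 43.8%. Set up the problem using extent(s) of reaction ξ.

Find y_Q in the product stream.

P reacted = 0.438 × 494 = 216.4 mol; ν_P = −1, so ξ = 216.4/1 = 216.4 mol.
Outlet amounts (n = n₀ + ν ξ):
  P: 494 − 1(216.4) = 277.6
  Q: 0 + 1(216.4) = 216.4
  R: 0 + 1(216.4) = 216.4
Total out = 710.4 mol; y_Q = 216.4 / 710.4 = 0.3046.

0.305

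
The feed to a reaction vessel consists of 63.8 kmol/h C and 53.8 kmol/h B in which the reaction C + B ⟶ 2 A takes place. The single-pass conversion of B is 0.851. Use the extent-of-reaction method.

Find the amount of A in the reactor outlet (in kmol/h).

B reacted = 0.851 × 53.8 = 45.78 kmol/h; ν_B = −1, so ξ = 45.78/1 = 45.78 kmol/h.
Outlet amounts (n = n₀ + ν ξ):
  C: 63.8 − 1(45.78) = 18.02
  B: 53.8 − 1(45.78) = 8.016
  A: 0 + 2(45.78) = 91.57

91.6 kmol/h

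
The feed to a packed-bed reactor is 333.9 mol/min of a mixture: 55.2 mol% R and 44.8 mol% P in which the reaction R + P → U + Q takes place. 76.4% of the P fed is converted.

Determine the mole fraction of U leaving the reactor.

P reacted = 0.764 × 149.6 = 114.3 mol/min; ν_P = −1, so ξ = 114.3/1 = 114.3 mol/min.
Outlet amounts (n = n₀ + ν ξ):
  R: 184.3 − 1(114.3) = 70.03
  P: 149.6 − 1(114.3) = 35.3
  U: 0 + 1(114.3) = 114.3
  Q: 0 + 1(114.3) = 114.3
Total out = 333.9 mol/min; y_U = 114.3 / 333.9 = 0.3423.

0.342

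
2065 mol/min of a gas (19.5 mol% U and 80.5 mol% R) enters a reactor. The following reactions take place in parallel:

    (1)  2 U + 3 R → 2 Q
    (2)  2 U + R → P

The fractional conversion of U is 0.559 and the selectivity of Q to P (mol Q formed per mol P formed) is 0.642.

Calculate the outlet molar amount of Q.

54.7 mol/min

Conversion of U: U consumed = 0.559 × 402.7 = 225.1 mol/min = 2ξ₁ + 2ξ₂.
Selectivity: 2ξ₁ / (1ξ₂) = 0.642 → ξ₁ = 0.321 ξ₂.
Substitute: (2·0.321 + 2) ξ₂ = 225.1 → ξ₂ = 85.2 mol/min, ξ₁ = 27.35 mol/min.
Outlet amounts (n = n₀ + Σ ν·ξ):
  U: 402.7 − 2(27.35) − 2(85.2) = 177.6
  R: 1662 − 3(27.35) − 1(85.2) = 1495
  Q: 0 + 2(27.35) = 54.7
  P: 0 + 1(85.2) = 85.2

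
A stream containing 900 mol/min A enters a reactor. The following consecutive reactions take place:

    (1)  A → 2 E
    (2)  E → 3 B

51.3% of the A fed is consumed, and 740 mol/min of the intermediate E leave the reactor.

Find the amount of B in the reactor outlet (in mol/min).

Conversion of A: A consumed = 1ξ₁ = 0.513 × 900 → ξ₁ = 461.7 mol/min.
E balance: n_E = 0 + 2ξ₁ − 1ξ₂ = 740 → ξ₂ = (2·461.7 − 740)/1 = 183.4 mol/min.
Outlet amounts (n = n₀ + Σ ν·ξ):
  A: 900 − 1(461.7) = 438.3
  E: 0 + 2(461.7) − 1(183.4) = 740
  B: 0 + 3(183.4) = 550.2

550 mol/min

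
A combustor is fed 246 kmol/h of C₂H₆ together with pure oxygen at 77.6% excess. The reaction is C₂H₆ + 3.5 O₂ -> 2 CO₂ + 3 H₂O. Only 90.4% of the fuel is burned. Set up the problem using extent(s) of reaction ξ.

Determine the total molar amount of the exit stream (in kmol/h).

1890 kmol/h

Stoichiometric O₂ = 3.5 × 246 = 861 kmol/h; O₂ fed = 861 × 1.776 = 1529 kmol/h.
Fuel reacted = 0.904 × 246 → ξ = 222.4 kmol/h.
Outlet (n = n₀ + ν ξ):
  C₂H₆: 246 − 1(222.4) = 23.62
  O₂: 1529 − 3.5(222.4) = 750.8
  CO₂: 0 + 2(222.4) = 444.8
  H₂O: 0 + 3(222.4) = 667.2
Total out = 23.62 + 750.8 + 444.8 + 667.2 = 1886 kmol/h.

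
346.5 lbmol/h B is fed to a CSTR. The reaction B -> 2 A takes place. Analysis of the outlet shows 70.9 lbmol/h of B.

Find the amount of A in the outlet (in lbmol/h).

For B: n = n₀ − 1ξ → 70.9 = 346.5 − 1ξ, giving ξ = 275.6 lbmol/h.
Outlet amounts (n = n₀ + ν ξ):
  B: 346.5 − 1(275.6) = 70.9
  A: 0 + 2(275.6) = 551.2

551 lbmol/h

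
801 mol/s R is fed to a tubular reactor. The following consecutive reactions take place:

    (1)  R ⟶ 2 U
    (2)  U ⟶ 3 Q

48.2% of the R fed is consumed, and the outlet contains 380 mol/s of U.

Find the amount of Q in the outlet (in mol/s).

1180 mol/s

Conversion of R: R consumed = 1ξ₁ = 0.482 × 801 → ξ₁ = 386.1 mol/s.
U balance: n_U = 0 + 2ξ₁ − 1ξ₂ = 380 → ξ₂ = (2·386.1 − 380)/1 = 392.2 mol/s.
Outlet amounts (n = n₀ + Σ ν·ξ):
  R: 801 − 1(386.1) = 414.9
  U: 0 + 2(386.1) − 1(392.2) = 380
  Q: 0 + 3(392.2) = 1176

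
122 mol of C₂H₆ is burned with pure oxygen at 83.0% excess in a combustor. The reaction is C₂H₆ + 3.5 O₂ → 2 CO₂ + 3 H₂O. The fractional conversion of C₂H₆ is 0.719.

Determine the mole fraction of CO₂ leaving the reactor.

Stoichiometric O₂ = 3.5 × 122 = 427 mol; O₂ fed = 427 × 1.830 = 781.4 mol.
Fuel reacted = 0.719 × 122 → ξ = 87.72 mol.
Outlet (n = n₀ + ν ξ):
  C₂H₆: 122 − 1(87.72) = 34.28
  O₂: 781.4 − 3.5(87.72) = 474.4
  CO₂: 0 + 2(87.72) = 175.4
  H₂O: 0 + 3(87.72) = 263.2
Total out = 947.3 mol; y_CO₂ = 175.4 / 947.3 = 0.1852.

0.185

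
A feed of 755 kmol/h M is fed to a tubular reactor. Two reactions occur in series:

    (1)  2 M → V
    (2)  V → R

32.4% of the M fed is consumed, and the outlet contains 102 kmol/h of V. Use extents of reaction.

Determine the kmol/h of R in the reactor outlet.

20.3 kmol/h

Conversion of M: M consumed = 2ξ₁ = 0.324 × 755 → ξ₁ = 122.3 kmol/h.
V balance: n_V = 0 + 1ξ₁ − 1ξ₂ = 102 → ξ₂ = (1·122.3 − 102)/1 = 20.31 kmol/h.
Outlet amounts (n = n₀ + Σ ν·ξ):
  M: 755 − 2(122.3) = 510.4
  V: 0 + 1(122.3) − 1(20.31) = 102
  R: 0 + 1(20.31) = 20.31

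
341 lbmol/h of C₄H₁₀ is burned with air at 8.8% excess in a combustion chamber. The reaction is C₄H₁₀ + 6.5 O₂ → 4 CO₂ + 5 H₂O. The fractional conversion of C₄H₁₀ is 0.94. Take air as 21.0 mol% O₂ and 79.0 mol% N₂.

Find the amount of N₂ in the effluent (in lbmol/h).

Stoichiometric O₂ = 6.5 × 341 = 2216 lbmol/h; O₂ fed = 2216 × 1.088 = 2412 lbmol/h.
N₂ fed = 2412 × 79/21 = 9072 lbmol/h.
Fuel reacted = 0.94 × 341 → ξ = 320.5 lbmol/h.
Outlet (n = n₀ + ν ξ):
  C₄H₁₀: 341 − 1(320.5) = 20.46
  O₂: 2412 − 6.5(320.5) = 328
  N₂: 9072 (inert)
  CO₂: 0 + 4(320.5) = 1282
  H₂O: 0 + 5(320.5) = 1603

9070 lbmol/h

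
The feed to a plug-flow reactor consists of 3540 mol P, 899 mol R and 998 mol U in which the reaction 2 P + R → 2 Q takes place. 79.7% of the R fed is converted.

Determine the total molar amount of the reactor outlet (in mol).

4720 mol

R reacted = 0.797 × 899 = 716.5 mol; ν_R = −1, so ξ = 716.5/1 = 716.5 mol.
Outlet amounts (n = n₀ + ν ξ):
  P: 3540 − 2(716.5) = 2107
  R: 899 − 1(716.5) = 182.5
  Q: 0 + 2(716.5) = 1433
  U: 998 (inert)
Total out = 2107 + 182.5 + 1433 + 998 = 4720 mol.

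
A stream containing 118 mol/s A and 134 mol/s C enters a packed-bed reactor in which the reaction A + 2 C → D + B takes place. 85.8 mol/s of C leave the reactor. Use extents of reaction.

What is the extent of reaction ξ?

For C: n = n₀ − 2ξ → 85.8 = 134 − 2ξ, giving ξ = 24.1 mol/s.
Outlet amounts (n = n₀ + ν ξ):
  A: 118 − 1(24.1) = 93.9
  C: 134 − 2(24.1) = 85.8
  D: 0 + 1(24.1) = 24.1
  B: 0 + 1(24.1) = 24.1

ξ = 24.1 mol/s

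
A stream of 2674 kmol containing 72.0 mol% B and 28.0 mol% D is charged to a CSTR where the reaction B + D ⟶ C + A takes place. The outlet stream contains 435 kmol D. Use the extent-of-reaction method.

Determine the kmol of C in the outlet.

314 kmol

For D: n = n₀ − 1ξ → 435 = 748.7 − 1ξ, giving ξ = 313.7 kmol.
Outlet amounts (n = n₀ + ν ξ):
  B: 1925 − 1(313.7) = 1612
  D: 748.7 − 1(313.7) = 435
  C: 0 + 1(313.7) = 313.7
  A: 0 + 1(313.7) = 313.7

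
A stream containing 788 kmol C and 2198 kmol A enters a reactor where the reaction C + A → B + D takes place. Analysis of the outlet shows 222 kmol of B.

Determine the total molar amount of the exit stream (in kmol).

2990 kmol

For B: n = n₀ + 1ξ → 222 = 0 + 1ξ, giving ξ = 222 kmol.
Outlet amounts (n = n₀ + ν ξ):
  C: 788 − 1(222) = 566
  A: 2198 − 1(222) = 1976
  B: 0 + 1(222) = 222
  D: 0 + 1(222) = 222
Total out = 566 + 1976 + 222 + 222 = 2986 kmol.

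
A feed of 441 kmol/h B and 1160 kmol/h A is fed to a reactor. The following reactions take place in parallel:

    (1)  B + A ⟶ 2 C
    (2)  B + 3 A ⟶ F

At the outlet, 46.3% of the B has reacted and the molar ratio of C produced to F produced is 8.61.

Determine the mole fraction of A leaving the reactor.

0.592

Conversion of B: B consumed = 0.463 × 441 = 204.2 kmol/h = 1ξ₁ + 1ξ₂.
Selectivity: 2ξ₁ / (1ξ₂) = 8.61 → ξ₁ = 4.305 ξ₂.
Substitute: (1·4.305 + 1) ξ₂ = 204.2 → ξ₂ = 38.49 kmol/h, ξ₁ = 165.7 kmol/h.
Outlet amounts (n = n₀ + Σ ν·ξ):
  B: 441 − 1(165.7) − 1(38.49) = 236.8
  A: 1160 − 1(165.7) − 3(38.49) = 878.8
  C: 0 + 2(165.7) = 331.4
  F: 0 + 1(38.49) = 38.49
Total out = 1486 kmol/h; y_A = 878.8 / 1486 = 0.5916.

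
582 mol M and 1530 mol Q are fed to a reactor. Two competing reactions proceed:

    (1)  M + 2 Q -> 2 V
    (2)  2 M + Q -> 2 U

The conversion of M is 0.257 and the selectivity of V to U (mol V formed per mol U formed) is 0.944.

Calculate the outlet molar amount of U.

Conversion of M: M consumed = 0.257 × 582 = 149.6 mol = 1ξ₁ + 2ξ₂.
Selectivity: 2ξ₁ / (2ξ₂) = 0.944 → ξ₁ = 0.944 ξ₂.
Substitute: (1·0.944 + 2) ξ₂ = 149.6 → ξ₂ = 50.81 mol, ξ₁ = 47.96 mol.
Outlet amounts (n = n₀ + Σ ν·ξ):
  M: 582 − 1(47.96) − 2(50.81) = 432.4
  Q: 1530 − 2(47.96) − 1(50.81) = 1383
  V: 0 + 2(47.96) = 95.92
  U: 0 + 2(50.81) = 101.6

102 mol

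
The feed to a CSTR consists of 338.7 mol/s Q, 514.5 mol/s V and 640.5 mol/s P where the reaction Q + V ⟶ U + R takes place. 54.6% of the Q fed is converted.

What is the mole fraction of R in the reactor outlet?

0.124

Q reacted = 0.546 × 338.7 = 184.9 mol/s; ν_Q = −1, so ξ = 184.9/1 = 184.9 mol/s.
Outlet amounts (n = n₀ + ν ξ):
  Q: 338.7 − 1(184.9) = 153.8
  V: 514.5 − 1(184.9) = 329.6
  U: 0 + 1(184.9) = 184.9
  R: 0 + 1(184.9) = 184.9
  P: 640.5 (inert)
Total out = 1494 mol/s; y_R = 184.9 / 1494 = 0.1238.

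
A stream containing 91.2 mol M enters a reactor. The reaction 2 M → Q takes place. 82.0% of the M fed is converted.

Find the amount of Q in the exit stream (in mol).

37.4 mol

M reacted = 0.82 × 91.2 = 74.78 mol; ν_M = −2, so ξ = 74.78/2 = 37.39 mol.
Outlet amounts (n = n₀ + ν ξ):
  M: 91.2 − 2(37.39) = 16.42
  Q: 0 + 1(37.39) = 37.39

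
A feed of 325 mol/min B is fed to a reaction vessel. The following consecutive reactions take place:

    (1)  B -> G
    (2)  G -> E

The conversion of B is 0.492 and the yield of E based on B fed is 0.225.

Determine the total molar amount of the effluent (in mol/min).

325 mol/min

Conversion of B: B consumed = 1ξ₁ = 0.492 × 325 → ξ₁ = 159.9 mol/min.
Yield of E: 1ξ₂ / 325 = 0.225 → ξ₂ = 73.12 mol/min.
Outlet amounts (n = n₀ + Σ ν·ξ):
  B: 325 − 1(159.9) = 165.1
  G: 0 + 1(159.9) − 1(73.12) = 86.78
  E: 0 + 1(73.12) = 73.12
Total out = 165.1 + 86.78 + 73.12 = 325 mol/min.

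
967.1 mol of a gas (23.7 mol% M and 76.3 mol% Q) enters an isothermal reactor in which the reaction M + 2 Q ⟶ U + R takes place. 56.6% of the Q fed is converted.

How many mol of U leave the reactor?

Q reacted = 0.566 × 737.9 = 417.6 mol; ν_Q = −2, so ξ = 417.6/2 = 208.8 mol.
Outlet amounts (n = n₀ + ν ξ):
  M: 229.2 − 1(208.8) = 20.38
  Q: 737.9 − 2(208.8) = 320.2
  U: 0 + 1(208.8) = 208.8
  R: 0 + 1(208.8) = 208.8

209 mol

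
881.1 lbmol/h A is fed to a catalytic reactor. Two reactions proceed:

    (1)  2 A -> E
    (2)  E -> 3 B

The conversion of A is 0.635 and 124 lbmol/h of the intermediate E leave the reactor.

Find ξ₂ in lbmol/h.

ξ₂ = 156 lbmol/h

Conversion of A: A consumed = 2ξ₁ = 0.635 × 881.1 → ξ₁ = 279.7 lbmol/h.
E balance: n_E = 0 + 1ξ₁ − 1ξ₂ = 124 → ξ₂ = (1·279.7 − 124)/1 = 155.7 lbmol/h.
Outlet amounts (n = n₀ + Σ ν·ξ):
  A: 881.1 − 2(279.7) = 321.6
  E: 0 + 1(279.7) − 1(155.7) = 124
  B: 0 + 3(155.7) = 467.2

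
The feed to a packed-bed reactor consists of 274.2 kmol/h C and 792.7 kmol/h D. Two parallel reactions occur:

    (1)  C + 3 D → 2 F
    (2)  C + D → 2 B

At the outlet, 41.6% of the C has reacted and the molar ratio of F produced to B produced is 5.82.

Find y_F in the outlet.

Conversion of C: C consumed = 0.416 × 274.2 = 114.1 kmol/h = 1ξ₁ + 1ξ₂.
Selectivity: 2ξ₁ / (2ξ₂) = 5.82 → ξ₁ = 5.82 ξ₂.
Substitute: (1·5.82 + 1) ξ₂ = 114.1 → ξ₂ = 16.73 kmol/h, ξ₁ = 97.34 kmol/h.
Outlet amounts (n = n₀ + Σ ν·ξ):
  C: 274.2 − 1(97.34) − 1(16.73) = 160.1
  D: 792.7 − 3(97.34) − 1(16.73) = 483.9
  F: 0 + 2(97.34) = 194.7
  B: 0 + 2(16.73) = 33.45
Total out = 872.2 kmol/h; y_F = 194.7 / 872.2 = 0.2232.

0.223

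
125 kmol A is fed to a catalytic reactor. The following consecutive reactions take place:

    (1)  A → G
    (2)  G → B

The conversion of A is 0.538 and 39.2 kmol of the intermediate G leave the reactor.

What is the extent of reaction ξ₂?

ξ₂ = 28 kmol

Conversion of A: A consumed = 1ξ₁ = 0.538 × 125 → ξ₁ = 67.25 kmol.
G balance: n_G = 0 + 1ξ₁ − 1ξ₂ = 39.2 → ξ₂ = (1·67.25 − 39.2)/1 = 28.05 kmol.
Outlet amounts (n = n₀ + Σ ν·ξ):
  A: 125 − 1(67.25) = 57.75
  G: 0 + 1(67.25) − 1(28.05) = 39.2
  B: 0 + 1(28.05) = 28.05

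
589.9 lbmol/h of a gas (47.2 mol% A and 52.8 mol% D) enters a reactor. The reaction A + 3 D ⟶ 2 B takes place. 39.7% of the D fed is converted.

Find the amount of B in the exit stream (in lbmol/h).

D reacted = 0.397 × 311.5 = 123.7 lbmol/h; ν_D = −3, so ξ = 123.7/3 = 41.22 lbmol/h.
Outlet amounts (n = n₀ + ν ξ):
  A: 278.4 − 1(41.22) = 237.2
  D: 311.5 − 3(41.22) = 187.8
  B: 0 + 2(41.22) = 82.43

82.4 lbmol/h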